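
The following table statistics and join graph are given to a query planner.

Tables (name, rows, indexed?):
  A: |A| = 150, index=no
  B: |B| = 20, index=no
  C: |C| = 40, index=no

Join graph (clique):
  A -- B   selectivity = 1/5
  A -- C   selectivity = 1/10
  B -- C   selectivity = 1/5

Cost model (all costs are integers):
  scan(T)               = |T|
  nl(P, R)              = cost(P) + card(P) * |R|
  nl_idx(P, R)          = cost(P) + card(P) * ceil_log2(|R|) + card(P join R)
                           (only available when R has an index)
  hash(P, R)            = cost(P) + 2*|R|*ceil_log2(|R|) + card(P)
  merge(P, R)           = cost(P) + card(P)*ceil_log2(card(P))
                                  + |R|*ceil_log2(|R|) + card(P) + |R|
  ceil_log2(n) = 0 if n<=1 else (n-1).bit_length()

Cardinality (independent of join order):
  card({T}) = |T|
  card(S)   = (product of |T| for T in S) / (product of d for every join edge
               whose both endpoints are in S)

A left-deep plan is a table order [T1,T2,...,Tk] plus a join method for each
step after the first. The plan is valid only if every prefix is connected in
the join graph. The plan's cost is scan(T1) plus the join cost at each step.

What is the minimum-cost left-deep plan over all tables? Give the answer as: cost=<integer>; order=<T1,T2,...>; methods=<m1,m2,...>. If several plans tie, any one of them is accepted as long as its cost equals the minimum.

Selinger DP (subsets sized 1..n):
  {A}: scan cost=150, card=150
  {B}: scan cost=20, card=20
  {C}: scan cost=40, card=40
  {AB}: card=600; try (B,hash)→500, (A,merge)→1490, (B,merge)→1620, (A,hash)→2440, (A,nl)→3020, (B,nl)→3150; best=500 via (B,hash)
  {AC}: card=600; try (C,hash)→780, (A,merge)→1670, (C,merge)→1780, (A,hash)→2480, (A,nl)→6040, (C,nl)→6150; best=780 via (C,hash)
  {BC}: card=160; try (B,hash)→280, (C,merge)→420, (B,merge)→440, (C,hash)→520, (C,nl)→820, (B,nl)→840; best=280 via (B,hash)
  {ABC}: card=480; try (C,hash)→1580, (B,hash)→1580, (A,hash)→2840, (A,merge)→3070, (C,merge)→7380, (B,merge)→7500 …(+3); best=1580 via (C,hash)

cost=1580; order=A,B,C; methods=hash,hash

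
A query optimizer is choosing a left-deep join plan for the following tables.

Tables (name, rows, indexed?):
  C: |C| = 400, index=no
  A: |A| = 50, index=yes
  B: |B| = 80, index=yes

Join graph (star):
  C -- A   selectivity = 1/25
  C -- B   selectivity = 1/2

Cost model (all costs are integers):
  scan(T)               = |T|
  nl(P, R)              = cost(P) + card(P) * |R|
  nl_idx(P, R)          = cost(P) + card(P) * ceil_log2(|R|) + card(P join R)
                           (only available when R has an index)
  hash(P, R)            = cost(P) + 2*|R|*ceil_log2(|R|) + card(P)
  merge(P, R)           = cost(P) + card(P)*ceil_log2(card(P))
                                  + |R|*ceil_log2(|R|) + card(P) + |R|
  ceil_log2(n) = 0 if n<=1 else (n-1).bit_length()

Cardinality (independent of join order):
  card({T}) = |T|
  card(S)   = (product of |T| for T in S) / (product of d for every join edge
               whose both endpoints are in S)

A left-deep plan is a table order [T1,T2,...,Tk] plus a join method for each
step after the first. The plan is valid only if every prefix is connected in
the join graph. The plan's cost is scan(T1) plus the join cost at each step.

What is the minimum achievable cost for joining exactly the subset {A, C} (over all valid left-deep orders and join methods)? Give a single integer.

Selinger DP over subsets of {A,C}:
  {C}: scan cost=400, card=400
  {A}: scan cost=50, card=50
  {AC}: card=800; try (A,hash)→1400, (A,nl_idx)→3600, (C,merge)→4400, (A,merge)→4750, (C,hash)→7300, (C,nl)→20050 …(+1); best=1400 via (A,hash)

1400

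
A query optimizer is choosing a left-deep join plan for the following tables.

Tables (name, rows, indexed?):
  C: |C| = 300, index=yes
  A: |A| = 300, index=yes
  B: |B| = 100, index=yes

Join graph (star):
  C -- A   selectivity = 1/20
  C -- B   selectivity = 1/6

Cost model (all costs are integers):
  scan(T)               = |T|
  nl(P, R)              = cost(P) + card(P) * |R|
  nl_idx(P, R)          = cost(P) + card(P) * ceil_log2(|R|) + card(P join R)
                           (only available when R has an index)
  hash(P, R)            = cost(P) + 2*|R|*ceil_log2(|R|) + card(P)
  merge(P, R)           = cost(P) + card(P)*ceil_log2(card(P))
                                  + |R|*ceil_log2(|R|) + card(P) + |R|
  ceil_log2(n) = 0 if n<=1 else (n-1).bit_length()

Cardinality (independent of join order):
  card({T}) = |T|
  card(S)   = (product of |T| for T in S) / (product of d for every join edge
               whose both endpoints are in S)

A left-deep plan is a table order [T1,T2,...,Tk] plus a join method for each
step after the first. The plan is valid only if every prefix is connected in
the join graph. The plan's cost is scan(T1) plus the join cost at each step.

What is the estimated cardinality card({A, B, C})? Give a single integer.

75000

Tables in S: A(300), B(100), C(300)
Edges inside S: C-A(d=20), C-B(d=6)
numerator = 300 * 100 * 300 = 9000000
denominator = 20 * 6 = 120
card(S) = 9000000 / 120 = 75000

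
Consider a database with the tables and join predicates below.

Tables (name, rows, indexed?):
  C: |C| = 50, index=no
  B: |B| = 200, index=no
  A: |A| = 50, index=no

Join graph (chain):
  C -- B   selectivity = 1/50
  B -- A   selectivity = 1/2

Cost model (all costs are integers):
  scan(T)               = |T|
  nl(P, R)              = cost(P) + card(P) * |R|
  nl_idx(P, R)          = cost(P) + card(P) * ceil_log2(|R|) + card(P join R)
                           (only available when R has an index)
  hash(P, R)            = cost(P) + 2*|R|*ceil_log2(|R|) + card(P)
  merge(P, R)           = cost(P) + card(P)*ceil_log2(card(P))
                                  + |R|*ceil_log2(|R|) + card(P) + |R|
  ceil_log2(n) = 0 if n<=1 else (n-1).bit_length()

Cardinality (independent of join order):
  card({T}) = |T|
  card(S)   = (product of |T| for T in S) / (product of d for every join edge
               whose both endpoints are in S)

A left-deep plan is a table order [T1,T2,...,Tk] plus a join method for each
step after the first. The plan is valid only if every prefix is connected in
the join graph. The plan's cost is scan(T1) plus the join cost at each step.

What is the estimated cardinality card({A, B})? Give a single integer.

Tables in S: A(50), B(200)
Edges inside S: B-A(d=2)
numerator = 50 * 200 = 10000
denominator = 2 = 2
card(S) = 10000 / 2 = 5000

5000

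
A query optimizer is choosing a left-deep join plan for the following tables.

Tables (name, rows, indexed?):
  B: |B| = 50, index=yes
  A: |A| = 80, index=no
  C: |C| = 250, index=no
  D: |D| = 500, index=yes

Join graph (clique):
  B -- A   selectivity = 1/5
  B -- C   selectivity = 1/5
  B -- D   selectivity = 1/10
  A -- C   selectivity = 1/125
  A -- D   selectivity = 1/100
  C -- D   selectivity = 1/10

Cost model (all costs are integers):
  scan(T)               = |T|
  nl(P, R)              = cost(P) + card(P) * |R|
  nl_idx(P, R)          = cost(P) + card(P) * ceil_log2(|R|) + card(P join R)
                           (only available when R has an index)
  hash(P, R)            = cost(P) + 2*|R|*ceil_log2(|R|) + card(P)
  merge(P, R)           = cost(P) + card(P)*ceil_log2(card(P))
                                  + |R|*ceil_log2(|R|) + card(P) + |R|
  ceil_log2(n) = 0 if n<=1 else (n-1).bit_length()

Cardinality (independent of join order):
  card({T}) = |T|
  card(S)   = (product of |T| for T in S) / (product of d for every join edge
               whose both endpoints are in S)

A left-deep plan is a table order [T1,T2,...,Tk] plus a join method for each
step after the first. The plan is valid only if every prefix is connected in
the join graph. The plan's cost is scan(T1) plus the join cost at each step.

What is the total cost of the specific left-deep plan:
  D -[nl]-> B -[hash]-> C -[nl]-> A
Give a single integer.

1032000

step 1: scan D: cost=500, card=500
step 2: join B via nl
    card(P join B) = 500*50/(10) = 2500
    cost = 500 + 500*50 = 25500
step 3: join C via hash
    card(P join C) = 2500*250/(5*10) = 12500
    cost = 25500 + 2*250*8 + 2500 = 32000
step 4: join A via nl
    card(P join A) = 12500*80/(5*125*100) = 16
    cost = 32000 + 12500*80 = 1032000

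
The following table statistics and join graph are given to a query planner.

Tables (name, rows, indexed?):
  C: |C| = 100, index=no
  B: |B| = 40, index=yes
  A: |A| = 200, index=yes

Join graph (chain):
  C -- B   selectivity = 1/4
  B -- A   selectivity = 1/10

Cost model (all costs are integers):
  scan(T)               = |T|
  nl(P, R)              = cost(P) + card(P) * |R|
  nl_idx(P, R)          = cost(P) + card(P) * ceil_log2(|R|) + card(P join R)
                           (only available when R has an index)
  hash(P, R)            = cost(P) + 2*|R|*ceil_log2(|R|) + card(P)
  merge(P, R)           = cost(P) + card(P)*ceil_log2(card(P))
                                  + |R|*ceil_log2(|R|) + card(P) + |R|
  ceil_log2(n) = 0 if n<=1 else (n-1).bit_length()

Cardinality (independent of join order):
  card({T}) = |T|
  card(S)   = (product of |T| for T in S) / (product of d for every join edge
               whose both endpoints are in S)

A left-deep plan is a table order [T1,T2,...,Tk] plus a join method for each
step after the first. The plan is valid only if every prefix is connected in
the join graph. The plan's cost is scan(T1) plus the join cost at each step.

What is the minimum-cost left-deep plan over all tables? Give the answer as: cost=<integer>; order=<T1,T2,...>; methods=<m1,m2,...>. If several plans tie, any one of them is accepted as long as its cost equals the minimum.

Selinger DP (subsets sized 1..n):
  {C}: scan cost=100, card=100
  {B}: scan cost=40, card=40
  {A}: scan cost=200, card=200
  {BC}: card=1000; try (B,hash)→680, (C,merge)→1120, (B,merge)→1180, (C,hash)→1480, (B,nl_idx)→1700, (C,nl)→4040 …(+1); best=680 via (B,hash)
  {AB}: card=800; try (B,hash)→880, (A,nl_idx)→1160, (A,merge)→2120, (B,nl_idx)→2200, (B,merge)→2280, (A,hash)→3280 …(+2); best=880 via (B,hash)
  {ABC}: card=20000; try (C,hash)→3080, (A,hash)→4880, (C,merge)→10480, (A,merge)→13480, (A,nl_idx)→28680, (C,nl)→80880 …(+1); best=3080 via (C,hash)

cost=3080; order=A,B,C; methods=hash,hash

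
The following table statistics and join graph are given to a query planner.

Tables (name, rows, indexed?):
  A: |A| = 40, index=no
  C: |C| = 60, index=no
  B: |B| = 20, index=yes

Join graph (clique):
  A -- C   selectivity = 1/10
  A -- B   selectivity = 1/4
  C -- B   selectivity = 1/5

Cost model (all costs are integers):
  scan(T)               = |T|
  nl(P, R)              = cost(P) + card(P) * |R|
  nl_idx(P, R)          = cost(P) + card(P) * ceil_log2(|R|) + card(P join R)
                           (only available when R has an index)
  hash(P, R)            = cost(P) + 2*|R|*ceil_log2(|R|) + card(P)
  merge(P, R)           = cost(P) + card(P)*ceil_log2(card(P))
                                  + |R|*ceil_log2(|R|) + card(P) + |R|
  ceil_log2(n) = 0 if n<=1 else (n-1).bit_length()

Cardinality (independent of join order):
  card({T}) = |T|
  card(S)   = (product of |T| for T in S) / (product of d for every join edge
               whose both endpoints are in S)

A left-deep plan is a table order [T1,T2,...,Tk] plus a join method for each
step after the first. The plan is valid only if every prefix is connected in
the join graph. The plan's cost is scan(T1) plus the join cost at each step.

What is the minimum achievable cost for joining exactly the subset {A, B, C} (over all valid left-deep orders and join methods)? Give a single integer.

1040

Selinger DP over subsets of {A,B,C}:
  {A}: scan cost=40, card=40
  {C}: scan cost=60, card=60
  {B}: scan cost=20, card=20
  {AC}: card=240; try (A,hash)→600, (C,merge)→740, (A,merge)→760, (C,hash)→800, (C,nl)→2440, (A,nl)→2460; best=600 via (A,hash)
  {AB}: card=200; try (B,hash)→280, (A,merge)→420, (B,merge)→440, (B,nl_idx)→440, (A,hash)→520, (A,nl)→820 …(+1); best=280 via (B,hash)
  {BC}: card=240; try (B,hash)→320, (C,merge)→560, (B,merge)→600, (B,nl_idx)→600, (C,hash)→760, (C,nl)→1220 …(+1); best=320 via (B,hash)
  {ABC}: card=240; try (B,hash)→1040, (A,hash)→1040, (C,hash)→1200, (B,nl_idx)→2040, (C,merge)→2500, (A,merge)→2760 …(+4); best=1040 via (B,hash)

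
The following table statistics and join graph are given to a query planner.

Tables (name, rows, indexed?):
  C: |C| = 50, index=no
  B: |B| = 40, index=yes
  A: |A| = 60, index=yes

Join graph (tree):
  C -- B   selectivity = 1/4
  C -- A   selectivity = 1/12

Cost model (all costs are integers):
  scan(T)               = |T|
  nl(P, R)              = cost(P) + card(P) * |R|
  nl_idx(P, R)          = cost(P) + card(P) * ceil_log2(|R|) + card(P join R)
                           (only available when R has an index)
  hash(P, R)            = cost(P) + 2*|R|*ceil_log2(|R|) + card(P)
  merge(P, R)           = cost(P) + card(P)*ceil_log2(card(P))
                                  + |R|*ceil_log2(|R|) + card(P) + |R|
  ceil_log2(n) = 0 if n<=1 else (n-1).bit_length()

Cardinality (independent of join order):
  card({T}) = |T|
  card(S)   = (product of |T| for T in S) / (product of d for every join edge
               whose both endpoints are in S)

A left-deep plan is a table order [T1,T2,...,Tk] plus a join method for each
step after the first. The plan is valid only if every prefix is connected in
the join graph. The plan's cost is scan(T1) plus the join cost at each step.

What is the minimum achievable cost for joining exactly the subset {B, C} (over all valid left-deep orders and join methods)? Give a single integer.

Selinger DP over subsets of {B,C}:
  {C}: scan cost=50, card=50
  {B}: scan cost=40, card=40
  {BC}: card=500; try (B,hash)→580, (C,merge)→670, (C,hash)→680, (B,merge)→680, (B,nl_idx)→850, (C,nl)→2040 …(+1); best=580 via (B,hash)

580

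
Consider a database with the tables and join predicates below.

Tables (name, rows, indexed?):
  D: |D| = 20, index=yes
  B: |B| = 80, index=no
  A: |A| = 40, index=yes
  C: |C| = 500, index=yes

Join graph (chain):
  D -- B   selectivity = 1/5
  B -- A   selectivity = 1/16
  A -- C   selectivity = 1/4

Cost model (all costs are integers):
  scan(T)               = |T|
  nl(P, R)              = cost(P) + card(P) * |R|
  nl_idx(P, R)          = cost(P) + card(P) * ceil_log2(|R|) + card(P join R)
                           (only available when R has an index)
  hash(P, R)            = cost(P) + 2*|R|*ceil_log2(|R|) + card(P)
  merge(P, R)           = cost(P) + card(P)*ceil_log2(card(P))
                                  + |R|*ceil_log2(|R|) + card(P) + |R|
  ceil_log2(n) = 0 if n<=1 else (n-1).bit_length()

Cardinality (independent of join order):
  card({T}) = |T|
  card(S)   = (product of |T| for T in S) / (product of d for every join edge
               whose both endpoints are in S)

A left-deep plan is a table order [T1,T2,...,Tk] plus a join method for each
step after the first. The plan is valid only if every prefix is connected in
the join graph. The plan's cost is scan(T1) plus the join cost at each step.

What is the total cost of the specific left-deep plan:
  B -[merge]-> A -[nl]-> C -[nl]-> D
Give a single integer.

601000

step 1: scan B: cost=80, card=80
step 2: join A via merge
    card(P join A) = 80*40/(16) = 200
    cost = 80 + 80*7 + 40*6 + 80 + 40 = 1000
step 3: join C via nl
    card(P join C) = 200*500/(4) = 25000
    cost = 1000 + 200*500 = 101000
step 4: join D via nl
    card(P join D) = 25000*20/(5) = 100000
    cost = 101000 + 25000*20 = 601000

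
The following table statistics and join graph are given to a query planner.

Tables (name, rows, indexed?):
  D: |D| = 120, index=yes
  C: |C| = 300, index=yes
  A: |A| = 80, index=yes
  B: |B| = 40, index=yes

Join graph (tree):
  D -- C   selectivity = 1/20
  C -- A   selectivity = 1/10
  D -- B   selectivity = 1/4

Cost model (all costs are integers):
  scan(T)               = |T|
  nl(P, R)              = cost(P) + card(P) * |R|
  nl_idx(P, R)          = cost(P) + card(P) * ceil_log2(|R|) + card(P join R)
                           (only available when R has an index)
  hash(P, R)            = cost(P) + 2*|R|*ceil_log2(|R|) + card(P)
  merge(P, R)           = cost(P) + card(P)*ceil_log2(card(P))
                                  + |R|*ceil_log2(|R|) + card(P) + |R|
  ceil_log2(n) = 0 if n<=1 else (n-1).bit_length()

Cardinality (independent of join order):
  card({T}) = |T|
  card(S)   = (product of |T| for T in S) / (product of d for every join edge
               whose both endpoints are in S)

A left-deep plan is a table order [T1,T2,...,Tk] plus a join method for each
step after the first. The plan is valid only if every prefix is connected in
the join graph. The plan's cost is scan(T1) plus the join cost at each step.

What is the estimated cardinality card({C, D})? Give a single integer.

1800

Tables in S: C(300), D(120)
Edges inside S: D-C(d=20)
numerator = 300 * 120 = 36000
denominator = 20 = 20
card(S) = 36000 / 20 = 1800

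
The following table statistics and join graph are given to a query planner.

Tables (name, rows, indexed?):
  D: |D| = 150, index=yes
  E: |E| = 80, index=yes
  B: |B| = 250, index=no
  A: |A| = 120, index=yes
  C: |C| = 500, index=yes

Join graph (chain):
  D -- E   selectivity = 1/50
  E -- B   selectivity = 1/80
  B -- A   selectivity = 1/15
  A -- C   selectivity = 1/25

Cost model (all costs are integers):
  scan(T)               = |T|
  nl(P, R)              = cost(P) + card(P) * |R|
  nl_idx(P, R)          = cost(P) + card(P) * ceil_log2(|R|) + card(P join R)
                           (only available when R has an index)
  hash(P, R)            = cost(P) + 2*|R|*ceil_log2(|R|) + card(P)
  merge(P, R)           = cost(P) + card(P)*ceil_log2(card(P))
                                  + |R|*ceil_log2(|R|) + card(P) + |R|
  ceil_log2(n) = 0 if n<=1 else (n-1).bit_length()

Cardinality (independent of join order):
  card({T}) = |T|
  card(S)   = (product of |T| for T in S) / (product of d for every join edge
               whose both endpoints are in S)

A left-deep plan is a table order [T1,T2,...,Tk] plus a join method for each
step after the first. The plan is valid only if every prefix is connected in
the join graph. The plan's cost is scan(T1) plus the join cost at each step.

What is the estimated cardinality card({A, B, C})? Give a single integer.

Tables in S: A(120), B(250), C(500)
Edges inside S: B-A(d=15), A-C(d=25)
numerator = 120 * 250 * 500 = 15000000
denominator = 15 * 25 = 375
card(S) = 15000000 / 375 = 40000

40000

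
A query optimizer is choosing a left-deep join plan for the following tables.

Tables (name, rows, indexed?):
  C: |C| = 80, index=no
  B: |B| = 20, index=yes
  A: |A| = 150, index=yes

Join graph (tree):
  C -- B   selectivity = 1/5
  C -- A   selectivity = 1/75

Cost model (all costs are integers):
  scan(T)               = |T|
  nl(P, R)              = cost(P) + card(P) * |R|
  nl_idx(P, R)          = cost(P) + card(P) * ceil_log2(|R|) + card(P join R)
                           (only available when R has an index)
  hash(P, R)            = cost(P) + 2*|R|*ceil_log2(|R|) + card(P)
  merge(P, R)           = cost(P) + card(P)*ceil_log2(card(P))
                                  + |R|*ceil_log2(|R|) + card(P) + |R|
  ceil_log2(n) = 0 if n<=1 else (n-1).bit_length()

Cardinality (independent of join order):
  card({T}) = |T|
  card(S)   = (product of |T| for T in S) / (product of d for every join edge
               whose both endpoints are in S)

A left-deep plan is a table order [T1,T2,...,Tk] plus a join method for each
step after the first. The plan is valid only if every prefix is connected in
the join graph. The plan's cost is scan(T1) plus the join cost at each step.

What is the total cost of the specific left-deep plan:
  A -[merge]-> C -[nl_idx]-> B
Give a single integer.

3580

step 1: scan A: cost=150, card=150
step 2: join C via merge
    card(P join C) = 150*80/(75) = 160
    cost = 150 + 150*8 + 80*7 + 150 + 80 = 2140
step 3: join B via nl_idx
    card(P join B) = 160*20/(5) = 640
    cost = 2140 + 160*5 + 640 = 3580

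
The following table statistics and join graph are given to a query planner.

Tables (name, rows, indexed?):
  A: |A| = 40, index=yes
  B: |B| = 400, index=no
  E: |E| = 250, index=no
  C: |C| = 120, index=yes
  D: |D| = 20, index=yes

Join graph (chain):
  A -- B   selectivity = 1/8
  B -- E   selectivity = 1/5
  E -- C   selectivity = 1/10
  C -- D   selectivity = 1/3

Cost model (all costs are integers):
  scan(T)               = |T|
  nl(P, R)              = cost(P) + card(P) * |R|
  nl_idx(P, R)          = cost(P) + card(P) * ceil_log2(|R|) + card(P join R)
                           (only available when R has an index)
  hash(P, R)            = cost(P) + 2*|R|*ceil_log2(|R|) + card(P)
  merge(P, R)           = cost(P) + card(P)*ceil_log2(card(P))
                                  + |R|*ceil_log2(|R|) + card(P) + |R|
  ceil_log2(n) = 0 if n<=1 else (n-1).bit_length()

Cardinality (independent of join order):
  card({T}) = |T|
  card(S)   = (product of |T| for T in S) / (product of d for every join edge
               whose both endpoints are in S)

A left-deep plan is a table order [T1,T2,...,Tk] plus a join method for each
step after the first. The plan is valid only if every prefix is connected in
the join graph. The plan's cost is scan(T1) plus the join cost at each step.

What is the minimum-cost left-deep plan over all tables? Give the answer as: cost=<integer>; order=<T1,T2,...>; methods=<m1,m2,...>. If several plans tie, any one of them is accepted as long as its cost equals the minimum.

cost=1309160; order=B,A,E,C,D; methods=hash,hash,hash,hash

Selinger DP (subsets sized 1..n):
  {A}: scan cost=40, card=40
  {B}: scan cost=400, card=400
  {E}: scan cost=250, card=250
  {C}: scan cost=120, card=120
  {D}: scan cost=20, card=20
  {AB}: card=2000; try (A,hash)→1280, (B,merge)→4320, (A,merge)→4680, (A,nl_idx)→4800, (B,hash)→7280, (B,nl)→16040 …(+1); best=1280 via (A,hash)
  {BE}: card=20000; try (E,hash)→4800, (B,merge)→6500, (E,merge)→6650, (B,hash)→7700, (B,nl)→100250, (E,nl)→100400; best=4800 via (E,hash)
  {CE}: card=3000; try (C,hash)→2180, (E,merge)→3330, (C,merge)→3460, (E,hash)→4240, (C,nl_idx)→5000, (E,nl)→30120 …(+1); best=2180 via (C,hash)
  {CD}: card=800; try (D,hash)→440, (C,nl_idx)→960, (C,merge)→1100, (D,merge)→1200, (D,nl_idx)→1520, (C,hash)→1720 …(+2); best=440 via (D,hash)
  {ABE}: card=100000; try (E,hash)→7280, (A,hash)→25280, (E,merge)→27530, (A,nl_idx)→224800, (A,merge)→325080, (E,nl)→501280 …(+1); best=7280 via (E,hash)
  {BCE}: card=240000; try (B,hash)→12380, (C,hash)→26480, (B,merge)→45180, (C,merge)→325760, (C,nl_idx)→384800, (B,nl)→1202180 …(+1); best=12380 via (B,hash)
  {CDE}: card=20000; try (E,hash)→5240, (D,hash)→5380, (E,merge)→11490, (D,nl_idx)→37180, (D,merge)→41300, (D,nl)→62180 …(+1); best=5240 via (E,hash)
  {ABCE}: card=1200000; try (C,hash)→108960, (A,hash)→252860, (C,merge)→1808240, (C,nl_idx)→1907280, (A,nl_idx)→2652380, (A,merge)→4572660 …(+2); best=108960 via (C,hash)
  {BCDE}: card=1600000; try (B,hash)→32440, (D,hash)→252580, (B,merge)→329240, (D,nl_idx)→2812380, (D,merge)→4572500, (D,nl)→4812380 …(+1); best=32440 via (B,hash)
  {ABCDE}: card=8000000; try (D,hash)→1309160, (A,hash)→1632920, (D,nl_idx)→14108960, (A,nl_idx)→17632440, (D,nl)→24108960, (D,merge)→26509080 …(+2); best=1309160 via (D,hash)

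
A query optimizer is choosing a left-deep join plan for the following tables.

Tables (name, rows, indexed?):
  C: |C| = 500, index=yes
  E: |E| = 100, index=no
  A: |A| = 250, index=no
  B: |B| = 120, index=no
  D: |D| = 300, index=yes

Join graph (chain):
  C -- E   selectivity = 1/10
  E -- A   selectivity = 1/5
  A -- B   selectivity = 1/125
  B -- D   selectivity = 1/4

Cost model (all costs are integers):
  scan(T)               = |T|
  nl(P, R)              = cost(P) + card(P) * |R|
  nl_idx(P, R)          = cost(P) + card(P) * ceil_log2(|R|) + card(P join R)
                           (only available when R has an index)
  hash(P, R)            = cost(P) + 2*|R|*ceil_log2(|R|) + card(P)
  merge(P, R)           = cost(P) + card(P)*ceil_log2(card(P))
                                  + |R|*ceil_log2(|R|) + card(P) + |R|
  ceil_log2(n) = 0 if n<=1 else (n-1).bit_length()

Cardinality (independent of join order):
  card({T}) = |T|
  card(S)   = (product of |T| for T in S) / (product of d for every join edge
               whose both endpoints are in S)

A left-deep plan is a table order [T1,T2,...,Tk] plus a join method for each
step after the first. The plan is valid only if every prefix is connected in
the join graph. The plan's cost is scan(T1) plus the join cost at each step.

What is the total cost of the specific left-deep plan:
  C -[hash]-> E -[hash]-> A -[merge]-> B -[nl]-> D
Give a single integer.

76762360

step 1: scan C: cost=500, card=500
step 2: join E via hash
    card(P join E) = 500*100/(10) = 5000
    cost = 500 + 2*100*7 + 500 = 2400
step 3: join A via hash
    card(P join A) = 5000*250/(5) = 250000
    cost = 2400 + 2*250*8 + 5000 = 11400
step 4: join B via merge
    card(P join B) = 250000*120/(125) = 240000
    cost = 11400 + 250000*18 + 120*7 + 250000 + 120 = 4762360
step 5: join D via nl
    card(P join D) = 240000*300/(4) = 18000000
    cost = 4762360 + 240000*300 = 76762360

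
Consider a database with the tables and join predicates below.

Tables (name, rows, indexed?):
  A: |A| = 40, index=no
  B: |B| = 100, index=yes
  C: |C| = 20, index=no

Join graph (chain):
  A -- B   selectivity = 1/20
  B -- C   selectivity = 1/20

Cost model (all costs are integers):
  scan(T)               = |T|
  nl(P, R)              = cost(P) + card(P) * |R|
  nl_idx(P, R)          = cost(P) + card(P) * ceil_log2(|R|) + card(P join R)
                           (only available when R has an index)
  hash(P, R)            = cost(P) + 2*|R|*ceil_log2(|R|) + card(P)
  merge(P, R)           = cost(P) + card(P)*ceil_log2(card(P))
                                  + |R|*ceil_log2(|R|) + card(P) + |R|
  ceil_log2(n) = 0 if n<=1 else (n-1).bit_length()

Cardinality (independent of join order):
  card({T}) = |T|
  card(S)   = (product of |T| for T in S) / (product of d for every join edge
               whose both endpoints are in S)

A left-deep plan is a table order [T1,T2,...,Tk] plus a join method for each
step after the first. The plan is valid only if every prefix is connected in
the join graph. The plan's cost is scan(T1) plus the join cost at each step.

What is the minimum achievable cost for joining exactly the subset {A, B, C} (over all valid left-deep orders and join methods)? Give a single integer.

Selinger DP over subsets of {A,B,C}:
  {A}: scan cost=40, card=40
  {B}: scan cost=100, card=100
  {C}: scan cost=20, card=20
  {AB}: card=200; try (B,nl_idx)→520, (A,hash)→680, (B,merge)→1120, (A,merge)→1180, (B,hash)→1480, (B,nl)→4040 …(+1); best=520 via (B,nl_idx)
  {BC}: card=100; try (B,nl_idx)→260, (C,hash)→400, (B,merge)→940, (C,merge)→1020, (B,hash)→1440, (B,nl)→2020 …(+1); best=260 via (B,nl_idx)
  {ABC}: card=200; try (A,hash)→840, (C,hash)→920, (A,merge)→1340, (C,merge)→2440, (A,nl)→4260, (C,nl)→4520; best=840 via (A,hash)

840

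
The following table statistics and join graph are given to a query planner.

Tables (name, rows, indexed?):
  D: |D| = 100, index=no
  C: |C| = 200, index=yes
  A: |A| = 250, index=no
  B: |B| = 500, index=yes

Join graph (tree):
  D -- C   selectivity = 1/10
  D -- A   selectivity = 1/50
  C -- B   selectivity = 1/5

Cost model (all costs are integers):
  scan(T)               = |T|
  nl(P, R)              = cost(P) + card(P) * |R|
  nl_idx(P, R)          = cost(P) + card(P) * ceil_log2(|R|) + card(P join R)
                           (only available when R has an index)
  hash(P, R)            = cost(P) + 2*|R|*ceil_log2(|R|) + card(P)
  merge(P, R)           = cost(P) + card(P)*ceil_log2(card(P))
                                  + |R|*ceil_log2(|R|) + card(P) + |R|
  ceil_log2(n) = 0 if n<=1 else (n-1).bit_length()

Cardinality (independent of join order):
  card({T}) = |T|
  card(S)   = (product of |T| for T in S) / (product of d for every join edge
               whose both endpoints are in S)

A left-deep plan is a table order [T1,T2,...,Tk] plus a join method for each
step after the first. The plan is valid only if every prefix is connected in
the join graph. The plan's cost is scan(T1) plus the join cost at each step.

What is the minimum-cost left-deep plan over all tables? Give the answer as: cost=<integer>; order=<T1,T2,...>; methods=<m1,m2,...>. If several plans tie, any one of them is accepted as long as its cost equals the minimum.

Selinger DP (subsets sized 1..n):
  {D}: scan cost=100, card=100
  {C}: scan cost=200, card=200
  {A}: scan cost=250, card=250
  {B}: scan cost=500, card=500
  {CD}: card=2000; try (D,hash)→1800, (C,merge)→2700, (D,merge)→2800, (C,nl_idx)→2900, (C,hash)→3400, (C,nl)→20100 …(+1); best=1800 via (D,hash)
  {AD}: card=500; try (D,hash)→1900, (A,merge)→3150, (D,merge)→3300, (A,hash)→4200, (A,nl)→25100, (D,nl)→25250; best=1900 via (D,hash)
  {BC}: card=20000; try (C,hash)→4200, (B,merge)→7000, (C,merge)→7300, (B,hash)→9400, (B,nl_idx)→22000, (C,nl_idx)→24500 …(+2); best=4200 via (C,hash)
  {ACD}: card=10000; try (C,hash)→5600, (A,hash)→7800, (C,merge)→8700, (C,nl_idx)→15900, (A,merge)→28050, (C,nl)→101900 …(+1); best=5600 via (C,hash)
  {BCD}: card=200000; try (B,hash)→12800, (D,hash)→25600, (B,merge)→30800, (B,nl_idx)→219800, (D,merge)→325000, (B,nl)→1001800 …(+1); best=12800 via (B,hash)
  {ABCD}: card=1000000; try (B,hash)→24600, (B,merge)→160600, (A,hash)→216800, (B,nl_idx)→1095600, (A,merge)→3815050, (B,nl)→5005600 …(+1); best=24600 via (B,hash)

cost=24600; order=A,D,C,B; methods=hash,hash,hash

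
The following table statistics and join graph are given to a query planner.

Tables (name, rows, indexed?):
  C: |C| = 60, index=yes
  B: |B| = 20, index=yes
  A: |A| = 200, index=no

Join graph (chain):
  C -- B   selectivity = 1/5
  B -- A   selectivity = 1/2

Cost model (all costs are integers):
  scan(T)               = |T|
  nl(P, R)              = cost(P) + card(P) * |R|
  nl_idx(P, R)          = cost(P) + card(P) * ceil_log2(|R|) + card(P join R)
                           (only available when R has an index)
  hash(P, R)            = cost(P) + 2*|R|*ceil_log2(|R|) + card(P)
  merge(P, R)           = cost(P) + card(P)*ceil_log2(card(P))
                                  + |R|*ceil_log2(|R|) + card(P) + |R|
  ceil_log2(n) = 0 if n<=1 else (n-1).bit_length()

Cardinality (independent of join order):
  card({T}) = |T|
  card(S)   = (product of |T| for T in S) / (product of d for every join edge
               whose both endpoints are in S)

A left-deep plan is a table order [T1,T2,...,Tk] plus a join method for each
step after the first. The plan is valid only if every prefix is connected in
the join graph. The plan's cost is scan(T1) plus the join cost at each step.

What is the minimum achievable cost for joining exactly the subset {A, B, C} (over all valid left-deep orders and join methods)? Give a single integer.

3320

Selinger DP over subsets of {A,B,C}:
  {C}: scan cost=60, card=60
  {B}: scan cost=20, card=20
  {A}: scan cost=200, card=200
  {BC}: card=240; try (B,hash)→320, (C,nl_idx)→380, (C,merge)→560, (B,merge)→600, (B,nl_idx)→600, (C,hash)→760 …(+2); best=320 via (B,hash)
  {AB}: card=2000; try (B,hash)→600, (A,merge)→1940, (B,merge)→2120, (B,nl_idx)→3200, (A,hash)→3240, (A,nl)→4020 …(+1); best=600 via (B,hash)
  {ABC}: card=24000; try (C,hash)→3320, (A,hash)→3760, (A,merge)→4280, (C,merge)→25020, (C,nl_idx)→36600, (A,nl)→48320 …(+1); best=3320 via (C,hash)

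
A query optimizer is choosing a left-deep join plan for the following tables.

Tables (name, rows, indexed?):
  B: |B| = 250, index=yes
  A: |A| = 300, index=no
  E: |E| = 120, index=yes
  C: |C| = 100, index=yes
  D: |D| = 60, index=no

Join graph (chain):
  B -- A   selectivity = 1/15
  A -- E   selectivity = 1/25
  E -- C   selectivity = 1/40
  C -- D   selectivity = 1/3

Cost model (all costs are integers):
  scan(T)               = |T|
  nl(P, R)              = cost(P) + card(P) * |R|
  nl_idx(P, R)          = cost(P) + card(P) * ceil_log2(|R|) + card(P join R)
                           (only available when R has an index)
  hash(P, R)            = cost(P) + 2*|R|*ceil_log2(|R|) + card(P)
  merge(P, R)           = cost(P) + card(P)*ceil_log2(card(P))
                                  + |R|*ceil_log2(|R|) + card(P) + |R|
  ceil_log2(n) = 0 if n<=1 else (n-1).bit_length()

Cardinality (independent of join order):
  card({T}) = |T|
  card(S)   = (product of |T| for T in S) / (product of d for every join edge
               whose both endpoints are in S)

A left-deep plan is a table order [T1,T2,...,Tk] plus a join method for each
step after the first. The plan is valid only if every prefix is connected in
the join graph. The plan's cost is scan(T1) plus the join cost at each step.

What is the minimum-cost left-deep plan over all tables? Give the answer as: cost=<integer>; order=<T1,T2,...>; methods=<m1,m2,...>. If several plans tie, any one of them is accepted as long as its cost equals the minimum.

cost=73440; order=A,E,C,B,D; methods=hash,hash,hash,hash

Selinger DP (subsets sized 1..n):
  {B}: scan cost=250, card=250
  {A}: scan cost=300, card=300
  {E}: scan cost=120, card=120
  {C}: scan cost=100, card=100
  {D}: scan cost=60, card=60
  {AB}: card=5000; try (B,hash)→4600, (A,merge)→5500, (B,merge)→5550, (A,hash)→5900, (B,nl_idx)→7700, (A,nl)→75250 …(+1); best=4600 via (B,hash)
  {AE}: card=1440; try (E,hash)→2280, (E,nl_idx)→3840, (A,merge)→4080, (E,merge)→4260, (A,hash)→5640, (A,nl)→36120 …(+1); best=2280 via (E,hash)
  {CE}: card=300; try (E,nl_idx)→1100, (C,nl_idx)→1260, (C,hash)→1640, (E,merge)→1860, (E,hash)→1880, (C,merge)→1880 …(+2); best=1100 via (E,nl_idx)
  {CD}: card=2000; try (D,hash)→920, (C,merge)→1280, (D,merge)→1320, (C,hash)→1520, (C,nl_idx)→2480, (C,nl)→6060 …(+1); best=920 via (D,hash)
  {ABE}: card=24000; try (B,hash)→7720, (E,hash)→11280, (B,merge)→21810, (B,nl_idx)→37800, (E,nl_idx)→63600, (E,merge)→75560 …(+2); best=7720 via (B,hash)
  {ACE}: card=3600; try (C,hash)→5120, (A,hash)→6800, (A,merge)→7100, (C,nl_idx)→15960, (C,merge)→20360, (A,nl)→91100 …(+1); best=5120 via (C,hash)
  {CDE}: card=6000; try (D,hash)→2120, (D,merge)→4520, (E,hash)→4600, (D,nl)→19100, (E,nl_idx)→20920, (E,merge)→25880 …(+1); best=2120 via (D,hash)
  {ABCE}: card=60000; try (B,hash)→12720, (C,hash)→33120, (B,merge)→54170, (B,nl_idx)→93920, (C,nl_idx)→235720, (C,merge)→392520 …(+2); best=12720 via (B,hash)
  {ACDE}: card=72000; try (D,hash)→9440, (A,hash)→13520, (D,merge)→52340, (A,merge)→89120, (D,nl)→221120, (A,nl)→1802120; best=9440 via (D,hash)
  {ABCDE}: card=1200000; try (D,hash)→73440, (B,hash)→85440, (D,merge)→1033140, (B,merge)→1307690, (B,nl_idx)→1785440, (D,nl)→3612720 …(+1); best=73440 via (D,hash)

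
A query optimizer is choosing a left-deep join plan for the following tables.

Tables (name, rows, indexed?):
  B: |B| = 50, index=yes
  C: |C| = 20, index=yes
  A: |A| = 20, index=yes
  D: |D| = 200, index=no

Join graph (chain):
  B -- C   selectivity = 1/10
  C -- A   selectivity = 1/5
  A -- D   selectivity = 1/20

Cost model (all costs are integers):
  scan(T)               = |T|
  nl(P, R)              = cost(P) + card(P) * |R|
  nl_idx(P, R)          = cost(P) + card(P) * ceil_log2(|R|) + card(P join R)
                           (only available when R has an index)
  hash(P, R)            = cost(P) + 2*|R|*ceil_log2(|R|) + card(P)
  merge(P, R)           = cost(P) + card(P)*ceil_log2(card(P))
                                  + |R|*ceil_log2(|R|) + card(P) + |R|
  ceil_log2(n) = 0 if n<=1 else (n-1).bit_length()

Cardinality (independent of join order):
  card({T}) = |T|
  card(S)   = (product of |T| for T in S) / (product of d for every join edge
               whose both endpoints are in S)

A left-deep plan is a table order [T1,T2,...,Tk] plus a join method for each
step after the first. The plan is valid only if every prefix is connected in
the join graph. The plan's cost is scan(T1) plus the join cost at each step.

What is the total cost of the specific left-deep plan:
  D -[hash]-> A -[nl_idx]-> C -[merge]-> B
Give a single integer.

11550

step 1: scan D: cost=200, card=200
step 2: join A via hash
    card(P join A) = 200*20/(20) = 200
    cost = 200 + 2*20*5 + 200 = 600
step 3: join C via nl_idx
    card(P join C) = 200*20/(5) = 800
    cost = 600 + 200*5 + 800 = 2400
step 4: join B via merge
    card(P join B) = 800*50/(10) = 4000
    cost = 2400 + 800*10 + 50*6 + 800 + 50 = 11550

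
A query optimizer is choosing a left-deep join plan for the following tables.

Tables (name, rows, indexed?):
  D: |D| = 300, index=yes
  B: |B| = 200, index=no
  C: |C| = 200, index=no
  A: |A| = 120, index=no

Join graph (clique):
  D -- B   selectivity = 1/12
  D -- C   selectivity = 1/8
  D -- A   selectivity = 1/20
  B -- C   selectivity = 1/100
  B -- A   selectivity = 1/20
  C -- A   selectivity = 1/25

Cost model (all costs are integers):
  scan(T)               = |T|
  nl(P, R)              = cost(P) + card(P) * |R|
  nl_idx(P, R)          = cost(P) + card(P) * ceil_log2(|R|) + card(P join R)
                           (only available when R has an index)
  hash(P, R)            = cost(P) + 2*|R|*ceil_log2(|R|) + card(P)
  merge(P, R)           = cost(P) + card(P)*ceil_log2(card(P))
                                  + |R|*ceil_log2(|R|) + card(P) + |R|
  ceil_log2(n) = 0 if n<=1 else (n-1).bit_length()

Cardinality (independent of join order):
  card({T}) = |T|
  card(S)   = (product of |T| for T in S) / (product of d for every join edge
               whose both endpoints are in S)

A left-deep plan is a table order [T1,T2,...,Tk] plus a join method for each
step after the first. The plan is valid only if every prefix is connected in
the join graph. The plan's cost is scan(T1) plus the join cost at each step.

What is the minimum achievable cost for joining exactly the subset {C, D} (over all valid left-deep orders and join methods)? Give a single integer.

Selinger DP over subsets of {C,D}:
  {D}: scan cost=300, card=300
  {C}: scan cost=200, card=200
  {CD}: card=7500; try (C,hash)→3800, (D,merge)→5000, (C,merge)→5100, (D,hash)→5800, (D,nl_idx)→9500, (D,nl)→60200 …(+1); best=3800 via (C,hash)

3800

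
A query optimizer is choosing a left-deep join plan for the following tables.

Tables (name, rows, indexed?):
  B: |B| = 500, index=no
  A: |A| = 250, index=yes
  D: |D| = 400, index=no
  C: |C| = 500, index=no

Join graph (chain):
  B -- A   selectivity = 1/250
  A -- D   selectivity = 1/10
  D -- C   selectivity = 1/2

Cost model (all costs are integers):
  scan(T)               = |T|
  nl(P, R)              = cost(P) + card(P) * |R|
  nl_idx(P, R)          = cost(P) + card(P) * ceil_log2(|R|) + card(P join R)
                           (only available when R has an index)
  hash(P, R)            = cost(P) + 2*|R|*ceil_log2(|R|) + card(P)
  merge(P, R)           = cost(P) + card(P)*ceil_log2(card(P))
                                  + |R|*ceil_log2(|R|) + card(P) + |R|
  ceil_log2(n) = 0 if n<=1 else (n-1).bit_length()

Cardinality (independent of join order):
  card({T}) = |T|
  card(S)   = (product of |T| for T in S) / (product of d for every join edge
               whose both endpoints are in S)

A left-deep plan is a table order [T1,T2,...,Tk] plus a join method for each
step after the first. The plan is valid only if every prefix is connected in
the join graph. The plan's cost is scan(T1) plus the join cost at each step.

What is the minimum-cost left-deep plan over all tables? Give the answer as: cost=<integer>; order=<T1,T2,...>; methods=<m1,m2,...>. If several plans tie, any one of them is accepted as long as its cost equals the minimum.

cost=41700; order=B,A,D,C; methods=hash,hash,hash

Selinger DP (subsets sized 1..n):
  {B}: scan cost=500, card=500
  {A}: scan cost=250, card=250
  {D}: scan cost=400, card=400
  {C}: scan cost=500, card=500
  {AB}: card=500; try (A,hash)→5000, (A,nl_idx)→5000, (B,merge)→7500, (A,merge)→7750, (B,hash)→9500, (B,nl)→125250 …(+1); best=5000 via (A,hash)
  {AD}: card=10000; try (A,hash)→4800, (D,merge)→6500, (A,merge)→6650, (D,hash)→7700, (A,nl_idx)→13600, (D,nl)→100250 …(+1); best=4800 via (A,hash)
  {CD}: card=100000; try (D,hash)→8200, (C,merge)→9400, (D,merge)→9500, (C,hash)→9800, (C,nl)→200400, (D,nl)→200500; best=8200 via (D,hash)
  {ABD}: card=20000; try (D,hash)→12700, (D,merge)→14000, (B,hash)→23800, (B,merge)→159800, (D,nl)→205000, (B,nl)→5004800; best=12700 via (D,hash)
  {ACD}: card=2500000; try (C,hash)→23800, (A,hash)→112200, (C,merge)→159800, (A,merge)→1810450, (A,nl_idx)→3308200, (C,nl)→5004800 …(+1); best=23800 via (C,hash)
  {ABCD}: card=5000000; try (C,hash)→41700, (C,merge)→337700, (B,hash)→2532800, (C,nl)→10012700, (B,merge)→57528800, (B,nl)→1250023800; best=41700 via (C,hash)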